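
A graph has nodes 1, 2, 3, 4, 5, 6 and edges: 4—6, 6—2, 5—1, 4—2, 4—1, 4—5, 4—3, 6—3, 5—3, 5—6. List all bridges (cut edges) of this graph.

The edges on the cycle 4-5-1-4 are not bridges since each lies on that cycle.
Every edge lies on some cycle, so there are no bridges.

none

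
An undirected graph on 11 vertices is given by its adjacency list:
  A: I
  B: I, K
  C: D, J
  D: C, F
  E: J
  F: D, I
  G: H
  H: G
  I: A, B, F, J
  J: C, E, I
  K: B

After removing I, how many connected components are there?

4

With I gone, the remaining components are: {A}; {B, K}; {G, H}; {C, D, E, F, J}.
That is 4 components.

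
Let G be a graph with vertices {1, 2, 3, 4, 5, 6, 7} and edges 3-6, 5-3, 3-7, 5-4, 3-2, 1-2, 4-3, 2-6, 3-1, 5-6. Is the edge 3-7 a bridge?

Yes

Removing 3-7 leaves no path between 3 and 7: the component count goes from 1 to 2. So it is a bridge.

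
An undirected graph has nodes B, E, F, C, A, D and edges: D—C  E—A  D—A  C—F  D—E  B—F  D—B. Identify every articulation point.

Removing D increases the component count from 1 to 2, so D is a cut vertex.
By contrast removing F leaves 1 component; it is not a cut vertex. No other vertex is a cut vertex either.

D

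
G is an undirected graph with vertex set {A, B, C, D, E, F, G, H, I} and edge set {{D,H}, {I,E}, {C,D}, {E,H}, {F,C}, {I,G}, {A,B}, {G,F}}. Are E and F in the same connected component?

Yes

From E we can reach C, D, E, F, G, H, I, which includes F.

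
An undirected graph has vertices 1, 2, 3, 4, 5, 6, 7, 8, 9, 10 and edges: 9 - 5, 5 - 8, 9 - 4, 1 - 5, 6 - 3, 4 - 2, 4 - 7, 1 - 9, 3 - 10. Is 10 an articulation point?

No

Deleting 10 leaves 2 components (was 2), so 10 is not a cut vertex.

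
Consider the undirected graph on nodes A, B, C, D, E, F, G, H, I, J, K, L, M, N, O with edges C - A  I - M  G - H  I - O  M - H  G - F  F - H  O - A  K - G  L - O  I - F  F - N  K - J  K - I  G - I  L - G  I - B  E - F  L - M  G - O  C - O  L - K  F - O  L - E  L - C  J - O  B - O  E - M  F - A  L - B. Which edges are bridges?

F-N

The edges on the cycle I-F-H-M-I are not bridges since each lies on that cycle.
But removing N - F disconnects N from F — this is a bridge.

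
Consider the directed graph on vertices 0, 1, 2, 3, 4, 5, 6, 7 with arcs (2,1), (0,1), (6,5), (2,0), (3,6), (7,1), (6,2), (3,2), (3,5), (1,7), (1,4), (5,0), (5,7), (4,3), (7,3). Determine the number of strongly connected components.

{0, 1, 2, 3, 4, 5, 6, 7} are all mutually reachable — one SCC of size 8.
That gives 1 strongly connected component.

1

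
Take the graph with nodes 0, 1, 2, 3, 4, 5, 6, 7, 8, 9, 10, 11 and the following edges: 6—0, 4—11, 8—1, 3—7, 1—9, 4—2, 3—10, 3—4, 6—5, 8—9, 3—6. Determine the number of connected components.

Starting from 1 we can reach 1, 8, 9. That is one component of size 3.
Starting from 0 we can reach 0, 2, 3, 4, 5, 6, 7, 10, 11. That is one component of size 9.
Total: 2 components.

2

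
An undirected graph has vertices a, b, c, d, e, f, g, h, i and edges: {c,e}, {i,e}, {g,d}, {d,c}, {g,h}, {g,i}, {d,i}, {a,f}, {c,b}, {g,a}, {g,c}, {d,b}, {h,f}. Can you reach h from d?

Yes

From d we can reach a, b, c, d, e, f, g, h, i, which includes h.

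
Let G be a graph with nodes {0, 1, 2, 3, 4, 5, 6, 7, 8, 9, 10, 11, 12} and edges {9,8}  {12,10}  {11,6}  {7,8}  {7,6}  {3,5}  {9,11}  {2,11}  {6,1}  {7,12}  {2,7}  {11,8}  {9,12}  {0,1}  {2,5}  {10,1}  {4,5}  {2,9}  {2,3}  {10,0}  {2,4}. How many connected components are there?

1

Starting from 0 we can reach 0, 1, 2, 3, 4, 5, 6, 7, 8, 9, 10, 11, 12. That is one component of size 13.
Total: 1 component.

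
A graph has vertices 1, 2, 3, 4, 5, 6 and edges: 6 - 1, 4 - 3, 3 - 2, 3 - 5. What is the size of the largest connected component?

4

Starting from 1 we can reach 1, 6. That is one component of size 2.
Starting from 2 we can reach 2, 3, 4, 5. That is one component of size 4.
The largest has 4 vertices.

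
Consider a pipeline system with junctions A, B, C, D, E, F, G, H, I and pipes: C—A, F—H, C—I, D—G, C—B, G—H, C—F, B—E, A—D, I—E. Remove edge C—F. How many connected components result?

1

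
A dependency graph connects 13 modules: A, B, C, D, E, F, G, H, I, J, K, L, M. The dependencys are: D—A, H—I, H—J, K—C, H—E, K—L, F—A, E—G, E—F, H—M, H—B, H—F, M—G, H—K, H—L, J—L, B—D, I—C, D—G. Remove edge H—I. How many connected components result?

1

H and I are still connected via H-K-C-I, so the component count stays at 1.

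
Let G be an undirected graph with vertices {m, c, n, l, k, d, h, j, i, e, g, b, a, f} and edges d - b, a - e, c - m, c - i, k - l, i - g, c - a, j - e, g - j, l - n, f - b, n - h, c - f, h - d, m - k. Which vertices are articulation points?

Removing c increases the component count from 1 to 2, so c is a cut vertex.
By contrast removing h leaves 1 component; it is not a cut vertex. No other vertex is a cut vertex either.

c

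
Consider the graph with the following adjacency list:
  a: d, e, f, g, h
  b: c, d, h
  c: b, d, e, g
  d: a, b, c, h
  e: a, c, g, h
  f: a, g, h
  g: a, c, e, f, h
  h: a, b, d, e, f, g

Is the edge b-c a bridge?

After removing b-c, the path b-d-c still connects them, so the edge is not a bridge.

No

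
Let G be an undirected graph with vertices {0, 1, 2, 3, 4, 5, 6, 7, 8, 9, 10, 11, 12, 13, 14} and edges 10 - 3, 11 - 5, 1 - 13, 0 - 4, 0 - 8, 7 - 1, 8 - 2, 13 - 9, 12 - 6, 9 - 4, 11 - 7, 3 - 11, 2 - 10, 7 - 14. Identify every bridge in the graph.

11-5, 12-6, 14-7

The edges on the cycle 0-8-2-10-3-11-7-1-13-9-4-0 are not bridges since each lies on that cycle.
But removing 12 - 6 disconnects 12 from 6; removing 5 - 11 disconnects 5 from 11; removing 14 - 7 disconnects 14 from 7 — these are bridges.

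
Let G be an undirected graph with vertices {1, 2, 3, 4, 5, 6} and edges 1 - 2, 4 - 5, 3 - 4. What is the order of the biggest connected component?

6 is isolated — a component by itself.
Starting from 1 we can reach 1, 2. That is one component of size 2.
Starting from 3 we can reach 3, 4, 5. That is one component of size 3.
The largest has 3 vertices.

3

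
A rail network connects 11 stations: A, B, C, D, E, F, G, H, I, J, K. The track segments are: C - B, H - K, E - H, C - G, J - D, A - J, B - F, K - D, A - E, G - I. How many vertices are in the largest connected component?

6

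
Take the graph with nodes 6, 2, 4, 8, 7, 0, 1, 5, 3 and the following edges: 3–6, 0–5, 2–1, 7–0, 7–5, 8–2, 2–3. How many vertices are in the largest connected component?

4 is isolated — a component by itself.
Starting from 0 we can reach 0, 5, 7. That is one component of size 3.
Starting from 1 we can reach 1, 2, 3, 6, 8. That is one component of size 5.
The largest has 5 vertices.

5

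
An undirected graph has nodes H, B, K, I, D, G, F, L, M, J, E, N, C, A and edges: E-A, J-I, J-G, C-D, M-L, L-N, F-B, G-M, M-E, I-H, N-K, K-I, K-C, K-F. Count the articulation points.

6

Removing C increases the component count from 1 to 2, so C is a cut vertex.
Removing E increases the component count from 1 to 2, so E is a cut vertex.
Removing F increases the component count from 1 to 2, so F is a cut vertex.
Likewise I, K, M are cut vertices.
By contrast removing N leaves 1 component; it is not a cut vertex. No other vertex is a cut vertex either.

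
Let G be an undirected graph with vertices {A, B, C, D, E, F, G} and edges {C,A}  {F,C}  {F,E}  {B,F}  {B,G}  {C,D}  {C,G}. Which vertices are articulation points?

C, F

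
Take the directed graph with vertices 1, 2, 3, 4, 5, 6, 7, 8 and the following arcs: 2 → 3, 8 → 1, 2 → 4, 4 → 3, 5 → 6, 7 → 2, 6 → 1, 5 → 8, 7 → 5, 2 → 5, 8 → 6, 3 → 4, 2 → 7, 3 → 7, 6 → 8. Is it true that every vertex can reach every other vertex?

No

There is no directed path from 5 to 4, so the graph is not strongly connected.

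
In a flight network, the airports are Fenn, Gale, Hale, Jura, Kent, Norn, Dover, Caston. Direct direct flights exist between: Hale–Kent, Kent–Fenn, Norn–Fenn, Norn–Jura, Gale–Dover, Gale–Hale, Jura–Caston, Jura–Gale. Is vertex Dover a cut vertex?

No

Deleting Dover leaves 1 component (was 1), so Dover is not a cut vertex.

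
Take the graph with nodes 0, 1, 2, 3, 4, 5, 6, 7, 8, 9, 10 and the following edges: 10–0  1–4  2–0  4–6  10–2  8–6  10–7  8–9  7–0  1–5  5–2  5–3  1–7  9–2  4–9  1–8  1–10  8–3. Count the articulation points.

0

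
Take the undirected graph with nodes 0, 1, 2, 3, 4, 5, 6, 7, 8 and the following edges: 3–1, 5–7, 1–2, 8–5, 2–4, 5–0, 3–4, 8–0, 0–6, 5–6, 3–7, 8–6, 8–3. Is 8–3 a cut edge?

After removing 8–3, the path 8-5-7-3 still connects them, so the edge is not a bridge.

No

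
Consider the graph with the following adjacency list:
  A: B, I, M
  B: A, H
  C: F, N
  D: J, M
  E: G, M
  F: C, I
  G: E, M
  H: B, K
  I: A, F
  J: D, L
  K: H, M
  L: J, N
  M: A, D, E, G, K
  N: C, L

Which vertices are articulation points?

Removing M increases the component count from 1 to 2, so M is a cut vertex.
By contrast removing G leaves 1 component; it is not a cut vertex. No other vertex is a cut vertex either.

M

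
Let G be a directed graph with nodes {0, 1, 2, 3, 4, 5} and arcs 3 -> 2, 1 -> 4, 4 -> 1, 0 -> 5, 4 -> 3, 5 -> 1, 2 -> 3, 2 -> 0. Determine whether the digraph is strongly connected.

Yes

From 4 we can reach every vertex (0, 1, 2, 3, 4, 5), and every vertex can reach 4 (0, 1, 2, 3, 4, 5). So the whole graph is one strongly connected component.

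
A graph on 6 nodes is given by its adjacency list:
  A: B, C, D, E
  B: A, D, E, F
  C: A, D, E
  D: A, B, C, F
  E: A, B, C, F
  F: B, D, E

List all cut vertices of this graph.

none

Removing B, for instance, still leaves 1 component. No single vertex removal increases the component count — the graph has no articulation points.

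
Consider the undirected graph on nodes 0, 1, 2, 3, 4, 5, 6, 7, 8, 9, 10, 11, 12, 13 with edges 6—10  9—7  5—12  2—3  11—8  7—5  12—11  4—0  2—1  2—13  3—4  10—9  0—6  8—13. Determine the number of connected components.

1

Starting from 0 we can reach 0, 1, 2, 3, 4, 5, 6, 7, 8, 9, 10, 11, 12, 13. That is one component of size 14.
Total: 1 component.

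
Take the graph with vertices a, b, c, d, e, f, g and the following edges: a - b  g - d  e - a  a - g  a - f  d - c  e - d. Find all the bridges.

a-b, a-f, c-d

The edges on the cycle e-a-g-d-e are not bridges since each lies on that cycle.
But removing a - b disconnects a from b; removing a - f disconnects a from f; removing d - c disconnects d from c — these are bridges.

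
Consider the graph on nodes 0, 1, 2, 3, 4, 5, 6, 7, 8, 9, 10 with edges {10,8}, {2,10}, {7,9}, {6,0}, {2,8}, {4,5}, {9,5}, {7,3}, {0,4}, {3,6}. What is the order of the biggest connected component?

7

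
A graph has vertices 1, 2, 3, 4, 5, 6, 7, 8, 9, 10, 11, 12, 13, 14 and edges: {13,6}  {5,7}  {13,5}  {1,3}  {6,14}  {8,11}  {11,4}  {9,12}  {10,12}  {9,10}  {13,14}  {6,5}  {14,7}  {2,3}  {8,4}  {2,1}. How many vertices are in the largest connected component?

5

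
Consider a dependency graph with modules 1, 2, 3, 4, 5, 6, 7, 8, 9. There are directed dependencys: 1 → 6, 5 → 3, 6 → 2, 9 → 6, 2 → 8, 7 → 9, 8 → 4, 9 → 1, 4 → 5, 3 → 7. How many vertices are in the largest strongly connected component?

{1, 2, 3, 4, 5, 6, 7, 8, 9} are all mutually reachable — one SCC of size 9.
The largest has 9 vertices.

9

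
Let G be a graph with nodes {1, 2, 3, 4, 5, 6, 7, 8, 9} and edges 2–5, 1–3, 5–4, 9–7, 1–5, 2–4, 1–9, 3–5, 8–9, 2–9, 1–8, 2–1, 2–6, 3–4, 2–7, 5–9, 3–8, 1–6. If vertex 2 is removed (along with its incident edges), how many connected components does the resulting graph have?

With 2 gone, the remaining components are: {1, 3, 4, 5, 6, 7, 8, 9}.
That is 1 component.

1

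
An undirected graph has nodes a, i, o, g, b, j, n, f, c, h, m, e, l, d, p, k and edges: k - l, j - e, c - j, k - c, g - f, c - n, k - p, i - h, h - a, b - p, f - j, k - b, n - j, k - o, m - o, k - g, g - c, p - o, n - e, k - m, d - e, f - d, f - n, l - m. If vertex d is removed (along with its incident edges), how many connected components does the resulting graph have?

With d gone, the remaining components are: {a, h, i}; {b, c, e, f, g, j, k, l, m, n, o, p}.
That is 2 components.

2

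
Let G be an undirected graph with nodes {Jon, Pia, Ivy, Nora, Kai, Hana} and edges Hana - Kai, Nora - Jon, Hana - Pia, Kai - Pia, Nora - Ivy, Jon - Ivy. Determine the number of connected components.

2

Starting from Ivy we can reach Ivy, Jon, Nora. That is one component of size 3.
Starting from Kai we can reach Kai, Pia, Hana. That is one component of size 3.
Total: 2 components.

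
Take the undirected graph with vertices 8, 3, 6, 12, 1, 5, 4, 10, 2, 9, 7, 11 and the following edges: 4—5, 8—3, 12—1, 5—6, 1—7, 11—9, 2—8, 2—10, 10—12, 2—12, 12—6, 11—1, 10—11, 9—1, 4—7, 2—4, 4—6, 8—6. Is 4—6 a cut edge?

After removing 4—6, the path 4-5-6 still connects them, so the edge is not a bridge.

No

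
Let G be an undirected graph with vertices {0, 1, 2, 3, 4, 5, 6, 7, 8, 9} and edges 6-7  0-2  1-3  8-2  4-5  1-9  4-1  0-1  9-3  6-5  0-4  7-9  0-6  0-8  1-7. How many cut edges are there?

The edges on the cycle 0-8-2-0 are not bridges since each lies on that cycle.
Every edge lies on some cycle, so there are no bridges.

0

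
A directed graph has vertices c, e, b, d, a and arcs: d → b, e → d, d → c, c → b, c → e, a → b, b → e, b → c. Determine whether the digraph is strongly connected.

No

There is no directed path from e to a, so the graph is not strongly connected.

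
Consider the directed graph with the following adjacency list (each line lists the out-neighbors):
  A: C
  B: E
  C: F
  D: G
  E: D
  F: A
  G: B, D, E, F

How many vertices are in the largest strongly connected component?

4

{B, D, E, G} are all mutually reachable — one SCC of size 4.
{A, C, F} are all mutually reachable — one SCC of size 3.
The largest has 4 vertices.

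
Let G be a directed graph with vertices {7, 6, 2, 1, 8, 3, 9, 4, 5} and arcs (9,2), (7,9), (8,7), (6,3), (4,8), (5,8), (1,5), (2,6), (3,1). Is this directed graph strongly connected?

No

There is no directed path from 5 to 4, so the graph is not strongly connected.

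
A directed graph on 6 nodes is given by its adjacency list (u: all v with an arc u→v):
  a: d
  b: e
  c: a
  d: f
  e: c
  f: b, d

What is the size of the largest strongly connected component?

6

{a, b, c, d, e, f} are all mutually reachable — one SCC of size 6.
The largest has 6 vertices.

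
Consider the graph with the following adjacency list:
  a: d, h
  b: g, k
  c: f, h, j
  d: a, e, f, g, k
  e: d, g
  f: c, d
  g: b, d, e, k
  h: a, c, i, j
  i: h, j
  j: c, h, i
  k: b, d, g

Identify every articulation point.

Removing d increases the component count from 1 to 2, so d is a cut vertex.
By contrast removing e leaves 1 component; it is not a cut vertex. No other vertex is a cut vertex either.

d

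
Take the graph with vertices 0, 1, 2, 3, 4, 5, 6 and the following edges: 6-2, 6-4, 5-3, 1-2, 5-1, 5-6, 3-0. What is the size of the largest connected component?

Starting from 0 we can reach 0, 1, 2, 3, 4, 5, 6. That is one component of size 7.
The largest has 7 vertices.

7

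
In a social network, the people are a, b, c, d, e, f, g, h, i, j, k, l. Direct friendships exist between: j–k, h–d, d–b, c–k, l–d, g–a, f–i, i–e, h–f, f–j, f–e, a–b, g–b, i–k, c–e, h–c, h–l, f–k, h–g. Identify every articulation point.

h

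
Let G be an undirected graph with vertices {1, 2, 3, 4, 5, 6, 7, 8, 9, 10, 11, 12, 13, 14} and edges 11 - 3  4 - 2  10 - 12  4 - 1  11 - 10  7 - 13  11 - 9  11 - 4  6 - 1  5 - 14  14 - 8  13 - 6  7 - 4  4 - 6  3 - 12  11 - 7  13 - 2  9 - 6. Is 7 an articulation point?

No

Deleting 7 leaves 2 components (was 2), so 7 is not a cut vertex.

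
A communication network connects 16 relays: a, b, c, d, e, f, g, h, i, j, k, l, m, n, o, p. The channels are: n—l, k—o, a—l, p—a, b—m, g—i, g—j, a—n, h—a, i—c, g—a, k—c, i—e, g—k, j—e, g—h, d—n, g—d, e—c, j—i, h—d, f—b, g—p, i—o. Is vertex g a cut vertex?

Yes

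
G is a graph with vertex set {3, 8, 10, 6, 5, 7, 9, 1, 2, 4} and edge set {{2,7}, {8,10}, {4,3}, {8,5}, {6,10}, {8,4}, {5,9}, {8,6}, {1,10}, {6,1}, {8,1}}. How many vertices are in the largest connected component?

Starting from 2 we can reach 2, 7. That is one component of size 2.
Starting from 1 we can reach 1, 3, 4, 5, 6, 8, 9, 10. That is one component of size 8.
The largest has 8 vertices.

8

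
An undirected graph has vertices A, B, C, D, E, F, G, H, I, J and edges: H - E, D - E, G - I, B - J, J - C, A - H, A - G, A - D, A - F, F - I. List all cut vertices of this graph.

Removing A increases the component count from 2 to 3, so A is a cut vertex.
Removing J increases the component count from 2 to 3, so J is a cut vertex.
By contrast removing G leaves 2 components; it is not a cut vertex. No other vertex is a cut vertex either.

A, J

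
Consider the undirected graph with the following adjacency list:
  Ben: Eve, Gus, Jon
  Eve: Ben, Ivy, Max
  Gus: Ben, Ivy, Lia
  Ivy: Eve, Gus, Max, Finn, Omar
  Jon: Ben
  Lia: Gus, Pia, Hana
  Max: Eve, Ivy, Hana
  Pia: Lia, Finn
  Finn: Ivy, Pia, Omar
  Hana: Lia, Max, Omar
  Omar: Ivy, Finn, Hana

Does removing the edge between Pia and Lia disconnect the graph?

No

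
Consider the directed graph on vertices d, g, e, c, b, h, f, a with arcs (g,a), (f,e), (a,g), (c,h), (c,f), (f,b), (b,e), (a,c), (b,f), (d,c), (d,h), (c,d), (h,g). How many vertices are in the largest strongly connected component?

{a, c, d, g, h} are all mutually reachable — one SCC of size 5.
{b, f} are all mutually reachable — one SCC of size 2.
{e} is an SCC by itself.
The largest has 5 vertices.

5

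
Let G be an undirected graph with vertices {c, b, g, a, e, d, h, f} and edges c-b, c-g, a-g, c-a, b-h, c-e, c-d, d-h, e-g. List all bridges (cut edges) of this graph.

none

The edges on the cycle c-e-g-c are not bridges since each lies on that cycle.
Every edge lies on some cycle, so there are no bridges.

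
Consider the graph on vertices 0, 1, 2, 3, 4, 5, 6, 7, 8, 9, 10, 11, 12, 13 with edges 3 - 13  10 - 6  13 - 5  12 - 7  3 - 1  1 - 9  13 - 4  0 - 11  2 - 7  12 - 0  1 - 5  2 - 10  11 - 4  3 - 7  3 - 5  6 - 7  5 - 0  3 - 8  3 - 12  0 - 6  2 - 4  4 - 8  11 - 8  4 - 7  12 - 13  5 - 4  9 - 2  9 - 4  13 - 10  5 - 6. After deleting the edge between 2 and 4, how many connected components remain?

2 and 4 are still connected via 2-9-4, so the component count stays at 1.

1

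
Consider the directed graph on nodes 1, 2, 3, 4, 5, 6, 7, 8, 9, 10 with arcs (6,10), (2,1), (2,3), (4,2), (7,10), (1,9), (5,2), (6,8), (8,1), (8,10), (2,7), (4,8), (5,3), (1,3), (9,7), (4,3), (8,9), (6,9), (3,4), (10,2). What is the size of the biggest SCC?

8

{1, 2, 3, 4, 7, 8, 9, 10} are all mutually reachable — one SCC of size 8.
{5} is an SCC by itself.
{6} is an SCC by itself.
The largest has 8 vertices.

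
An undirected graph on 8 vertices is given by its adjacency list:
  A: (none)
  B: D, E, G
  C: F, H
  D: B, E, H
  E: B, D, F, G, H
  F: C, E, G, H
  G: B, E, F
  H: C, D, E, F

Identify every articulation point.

Removing F, for instance, still leaves 2 components. No single vertex removal increases the component count — the graph has no articulation points.

none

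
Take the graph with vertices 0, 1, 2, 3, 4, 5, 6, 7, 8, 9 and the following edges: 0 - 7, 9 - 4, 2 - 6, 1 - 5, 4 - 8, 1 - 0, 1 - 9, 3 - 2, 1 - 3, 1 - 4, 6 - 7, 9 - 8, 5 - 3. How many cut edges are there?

0

The edges on the cycle 1-9-8-4-1 are not bridges since each lies on that cycle.
Every edge lies on some cycle, so there are no bridges.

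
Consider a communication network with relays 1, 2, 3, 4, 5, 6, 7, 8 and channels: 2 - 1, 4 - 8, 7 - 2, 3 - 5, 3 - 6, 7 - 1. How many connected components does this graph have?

Starting from 4 we can reach 4, 8. That is one component of size 2.
Starting from 3 we can reach 3, 5, 6. That is one component of size 3.
Starting from 1 we can reach 1, 2, 7. That is one component of size 3.
Total: 3 components.

3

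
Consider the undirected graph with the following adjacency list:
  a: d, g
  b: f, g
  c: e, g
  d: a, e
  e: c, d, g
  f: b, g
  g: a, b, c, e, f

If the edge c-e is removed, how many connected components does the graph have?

1

c and e are still connected via c-g-e, so the component count stays at 1.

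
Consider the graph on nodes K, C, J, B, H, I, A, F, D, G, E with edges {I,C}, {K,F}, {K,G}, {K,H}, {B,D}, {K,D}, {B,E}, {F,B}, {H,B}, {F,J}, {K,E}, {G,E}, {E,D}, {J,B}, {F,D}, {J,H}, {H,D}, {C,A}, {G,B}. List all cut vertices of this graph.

Removing C increases the component count from 2 to 3, so C is a cut vertex.
By contrast removing A leaves 2 components; it is not a cut vertex. No other vertex is a cut vertex either.

C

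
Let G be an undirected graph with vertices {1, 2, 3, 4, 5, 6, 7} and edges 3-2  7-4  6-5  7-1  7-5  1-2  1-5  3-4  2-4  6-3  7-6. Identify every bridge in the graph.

none

The edges on the cycle 7-6-3-4-7 are not bridges since each lies on that cycle.
Every edge lies on some cycle, so there are no bridges.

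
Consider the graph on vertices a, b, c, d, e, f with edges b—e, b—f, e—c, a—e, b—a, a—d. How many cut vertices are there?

3

Removing a increases the component count from 1 to 2, so a is a cut vertex.
Removing b increases the component count from 1 to 2, so b is a cut vertex.
Removing e increases the component count from 1 to 2, so e is a cut vertex.
By contrast removing d leaves 1 component; it is not a cut vertex. No other vertex is a cut vertex either.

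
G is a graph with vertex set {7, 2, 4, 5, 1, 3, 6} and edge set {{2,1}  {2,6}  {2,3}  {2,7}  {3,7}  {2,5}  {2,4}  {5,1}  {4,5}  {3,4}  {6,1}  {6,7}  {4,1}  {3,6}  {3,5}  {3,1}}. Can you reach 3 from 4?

Yes

From 4 we can reach 1, 2, 3, 4, 5, 6, 7, which includes 3.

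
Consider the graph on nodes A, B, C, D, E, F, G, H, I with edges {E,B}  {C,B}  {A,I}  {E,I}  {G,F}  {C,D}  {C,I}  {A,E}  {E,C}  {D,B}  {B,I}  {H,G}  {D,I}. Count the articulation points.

Removing G increases the component count from 2 to 3, so G is a cut vertex.
By contrast removing H leaves 2 components; it is not a cut vertex. No other vertex is a cut vertex either.

1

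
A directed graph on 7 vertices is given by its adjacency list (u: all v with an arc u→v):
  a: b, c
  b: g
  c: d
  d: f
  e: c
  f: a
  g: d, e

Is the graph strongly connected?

Yes

From a we can reach every vertex (a, b, c, d, e, f, g), and every vertex can reach a (a, b, c, d, e, f, g). So the whole graph is one strongly connected component.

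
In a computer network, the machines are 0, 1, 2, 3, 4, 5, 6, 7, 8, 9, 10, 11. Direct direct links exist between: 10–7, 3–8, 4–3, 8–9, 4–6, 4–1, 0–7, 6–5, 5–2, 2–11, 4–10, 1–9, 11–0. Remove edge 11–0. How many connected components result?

1

11 and 0 are still connected via 11-2-5-6-4-10-7-0, so the component count stays at 1.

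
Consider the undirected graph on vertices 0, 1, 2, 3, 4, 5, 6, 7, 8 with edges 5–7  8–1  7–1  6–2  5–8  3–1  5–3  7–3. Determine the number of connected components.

4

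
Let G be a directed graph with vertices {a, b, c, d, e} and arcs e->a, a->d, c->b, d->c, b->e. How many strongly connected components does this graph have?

1

{a, b, c, d, e} are all mutually reachable — one SCC of size 5.
That gives 1 strongly connected component.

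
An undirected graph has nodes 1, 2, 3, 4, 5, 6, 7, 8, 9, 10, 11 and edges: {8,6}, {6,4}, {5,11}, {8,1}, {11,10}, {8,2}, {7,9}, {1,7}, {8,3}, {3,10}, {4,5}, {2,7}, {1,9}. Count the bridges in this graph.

The edges on the cycle 8-6-4-5-11-10-3-8 are not bridges since each lies on that cycle.
Every edge lies on some cycle, so there are no bridges.

0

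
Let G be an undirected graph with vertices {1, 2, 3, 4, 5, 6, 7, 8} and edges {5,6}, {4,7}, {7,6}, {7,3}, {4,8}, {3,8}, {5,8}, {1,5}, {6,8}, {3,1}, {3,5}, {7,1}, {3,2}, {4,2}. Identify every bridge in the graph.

The edges on the cycle 7-3-8-6-5-1-7 are not bridges since each lies on that cycle.
Every edge lies on some cycle, so there are no bridges.

none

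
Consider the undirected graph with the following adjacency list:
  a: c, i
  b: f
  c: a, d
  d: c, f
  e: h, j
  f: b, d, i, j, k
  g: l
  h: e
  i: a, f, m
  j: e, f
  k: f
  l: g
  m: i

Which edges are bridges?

b-f, e-h, e-j, f-j, f-k, g-l, i-m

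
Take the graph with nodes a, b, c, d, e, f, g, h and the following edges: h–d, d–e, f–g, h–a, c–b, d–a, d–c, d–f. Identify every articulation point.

c, d, f

Removing c increases the component count from 1 to 2, so c is a cut vertex.
Removing d increases the component count from 1 to 4, so d is a cut vertex.
Removing f increases the component count from 1 to 2, so f is a cut vertex.
By contrast removing h leaves 1 component; it is not a cut vertex. No other vertex is a cut vertex either.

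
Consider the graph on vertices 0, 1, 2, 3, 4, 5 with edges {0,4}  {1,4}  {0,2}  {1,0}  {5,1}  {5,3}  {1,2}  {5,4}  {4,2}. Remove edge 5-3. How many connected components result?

2

Before removal there is 1 component.
5-3 is a bridge — removing it separates 5's side from 3's side.
After removal: 2 components.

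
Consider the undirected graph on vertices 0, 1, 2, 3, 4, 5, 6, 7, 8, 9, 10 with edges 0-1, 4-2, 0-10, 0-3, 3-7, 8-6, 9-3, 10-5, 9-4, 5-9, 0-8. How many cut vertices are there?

Removing 0 increases the component count from 1 to 3, so 0 is a cut vertex.
Removing 3 increases the component count from 1 to 2, so 3 is a cut vertex.
Removing 4 increases the component count from 1 to 2, so 4 is a cut vertex.
Likewise 8, 9 are cut vertices.
By contrast removing 1 leaves 1 component; it is not a cut vertex. No other vertex is a cut vertex either.

5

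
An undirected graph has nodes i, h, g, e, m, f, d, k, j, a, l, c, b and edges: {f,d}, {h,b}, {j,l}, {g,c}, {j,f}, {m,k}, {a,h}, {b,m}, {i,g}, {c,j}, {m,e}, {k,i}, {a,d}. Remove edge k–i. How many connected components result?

1

k and i are still connected via k-m-b-h-a-d-f-j-c-g-i, so the component count stays at 1.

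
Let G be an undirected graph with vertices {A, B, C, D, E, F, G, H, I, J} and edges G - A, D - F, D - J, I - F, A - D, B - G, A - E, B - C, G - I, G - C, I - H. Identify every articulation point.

A, D, G, I

Removing A increases the component count from 1 to 2, so A is a cut vertex.
Removing D increases the component count from 1 to 2, so D is a cut vertex.
Removing G increases the component count from 1 to 2, so G is a cut vertex.
Likewise I is a cut vertex.
By contrast removing B leaves 1 component; it is not a cut vertex. No other vertex is a cut vertex either.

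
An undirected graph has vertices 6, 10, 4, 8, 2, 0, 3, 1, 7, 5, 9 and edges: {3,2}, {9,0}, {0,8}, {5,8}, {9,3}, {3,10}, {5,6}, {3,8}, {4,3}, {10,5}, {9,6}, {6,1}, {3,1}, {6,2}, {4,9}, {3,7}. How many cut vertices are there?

Removing 3 increases the component count from 1 to 2, so 3 is a cut vertex.
By contrast removing 0 leaves 1 component; it is not a cut vertex. No other vertex is a cut vertex either.

1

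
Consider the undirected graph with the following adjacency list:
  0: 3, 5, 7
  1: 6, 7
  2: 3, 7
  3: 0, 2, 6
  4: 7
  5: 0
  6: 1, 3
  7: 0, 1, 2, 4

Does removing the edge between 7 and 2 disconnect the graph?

After removing 7-2, the path 7-0-3-2 still connects them, so the edge is not a bridge.

No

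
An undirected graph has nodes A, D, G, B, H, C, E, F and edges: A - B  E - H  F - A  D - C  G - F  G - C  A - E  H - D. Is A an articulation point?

Deleting A raises the number of components from 1 to 2, so A is a cut vertex.

Yes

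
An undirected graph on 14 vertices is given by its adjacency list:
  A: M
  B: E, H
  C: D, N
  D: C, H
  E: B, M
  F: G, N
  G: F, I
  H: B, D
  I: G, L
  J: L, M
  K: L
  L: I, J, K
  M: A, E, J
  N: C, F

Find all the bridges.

A-M, K-L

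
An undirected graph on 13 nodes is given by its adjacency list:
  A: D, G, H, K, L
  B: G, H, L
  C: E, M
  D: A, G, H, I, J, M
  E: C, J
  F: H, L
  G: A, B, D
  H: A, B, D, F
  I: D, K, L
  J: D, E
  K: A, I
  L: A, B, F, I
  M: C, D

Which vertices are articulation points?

Removing D increases the component count from 1 to 2, so D is a cut vertex.
By contrast removing F leaves 1 component; it is not a cut vertex. No other vertex is a cut vertex either.

D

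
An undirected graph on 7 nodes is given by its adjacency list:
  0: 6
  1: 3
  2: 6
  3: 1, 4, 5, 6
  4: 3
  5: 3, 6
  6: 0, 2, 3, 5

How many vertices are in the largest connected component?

7

Starting from 0 we can reach 0, 1, 2, 3, 4, 5, 6. That is one component of size 7.
The largest has 7 vertices.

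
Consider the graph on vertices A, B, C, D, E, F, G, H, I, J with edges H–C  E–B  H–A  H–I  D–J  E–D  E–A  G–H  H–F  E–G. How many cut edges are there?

6

The edges on the cycle E-G-H-A-E are not bridges since each lies on that cycle.
But removing F–H disconnects F from H; removing E–D disconnects E from D; removing D–J disconnects D from J; removing H–I disconnects H from I — these are bridges.
In total 6 edges are bridges.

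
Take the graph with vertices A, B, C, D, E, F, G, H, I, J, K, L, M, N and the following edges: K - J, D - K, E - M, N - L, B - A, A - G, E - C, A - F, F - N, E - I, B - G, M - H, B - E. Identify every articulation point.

A, B, E, F, K, M, N

Removing A increases the component count from 2 to 3, so A is a cut vertex.
Removing B increases the component count from 2 to 3, so B is a cut vertex.
Removing E increases the component count from 2 to 5, so E is a cut vertex.
Likewise F, K, M, N are cut vertices.
By contrast removing H leaves 2 components; it is not a cut vertex. No other vertex is a cut vertex either.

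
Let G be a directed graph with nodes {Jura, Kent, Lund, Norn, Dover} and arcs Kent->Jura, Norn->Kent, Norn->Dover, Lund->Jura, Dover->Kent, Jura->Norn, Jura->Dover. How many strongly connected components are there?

2

{Jura, Kent, Norn, Dover} are all mutually reachable — one SCC of size 4.
{Lund} is an SCC by itself.
That gives 2 strongly connected components.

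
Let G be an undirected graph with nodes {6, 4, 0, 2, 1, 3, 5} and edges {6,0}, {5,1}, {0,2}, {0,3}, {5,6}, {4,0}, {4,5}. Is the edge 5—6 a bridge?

No

After removing 5—6, the path 5-4-0-6 still connects them, so the edge is not a bridge.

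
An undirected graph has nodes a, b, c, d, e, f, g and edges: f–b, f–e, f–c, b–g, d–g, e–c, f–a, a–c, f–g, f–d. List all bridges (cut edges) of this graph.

The edges on the cycle f-d-g-f are not bridges since each lies on that cycle.
Every edge lies on some cycle, so there are no bridges.

none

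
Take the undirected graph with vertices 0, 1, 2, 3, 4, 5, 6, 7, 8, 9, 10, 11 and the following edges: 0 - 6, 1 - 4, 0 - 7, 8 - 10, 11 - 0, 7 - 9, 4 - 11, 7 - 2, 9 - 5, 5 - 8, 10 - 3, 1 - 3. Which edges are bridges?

The edges on the cycle 1-4-11-0-7-9-5-8-10-3-1 are not bridges since each lies on that cycle.
But removing 2 - 7 disconnects 2 from 7; removing 6 - 0 disconnects 6 from 0 — these are bridges.

0-6, 2-7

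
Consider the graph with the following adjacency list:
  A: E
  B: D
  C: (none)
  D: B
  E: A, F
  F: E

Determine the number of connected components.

3

C is isolated — a component by itself.
Starting from B we can reach B, D. That is one component of size 2.
Starting from A we can reach A, E, F. That is one component of size 3.
Total: 3 components.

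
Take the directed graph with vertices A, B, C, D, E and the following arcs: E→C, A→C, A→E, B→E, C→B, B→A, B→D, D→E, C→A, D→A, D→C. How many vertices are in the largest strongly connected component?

{A, B, C, D, E} are all mutually reachable — one SCC of size 5.
The largest has 5 vertices.

5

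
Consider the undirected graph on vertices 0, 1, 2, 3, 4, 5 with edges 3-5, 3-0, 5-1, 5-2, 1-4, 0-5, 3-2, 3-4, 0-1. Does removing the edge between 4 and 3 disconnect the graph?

After removing 4-3, the path 4-1-0-3 still connects them, so the edge is not a bridge.

No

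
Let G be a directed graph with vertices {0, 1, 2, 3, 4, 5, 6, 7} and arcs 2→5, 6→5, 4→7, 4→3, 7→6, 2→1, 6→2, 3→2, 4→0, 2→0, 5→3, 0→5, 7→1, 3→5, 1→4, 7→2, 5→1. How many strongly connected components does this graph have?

{0, 1, 2, 3, 4, 5, 6, 7} are all mutually reachable — one SCC of size 8.
That gives 1 strongly connected component.

1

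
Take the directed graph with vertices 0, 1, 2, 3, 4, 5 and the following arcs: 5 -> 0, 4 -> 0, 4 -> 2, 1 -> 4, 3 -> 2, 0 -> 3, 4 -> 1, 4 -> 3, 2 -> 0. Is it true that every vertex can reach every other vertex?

There is no directed path from 1 to 5, so the graph is not strongly connected.

No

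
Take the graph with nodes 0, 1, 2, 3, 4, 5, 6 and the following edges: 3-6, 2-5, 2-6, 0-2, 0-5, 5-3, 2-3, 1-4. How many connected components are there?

Starting from 1 we can reach 1, 4. That is one component of size 2.
Starting from 0 we can reach 0, 2, 3, 5, 6. That is one component of size 5.
Total: 2 components.

2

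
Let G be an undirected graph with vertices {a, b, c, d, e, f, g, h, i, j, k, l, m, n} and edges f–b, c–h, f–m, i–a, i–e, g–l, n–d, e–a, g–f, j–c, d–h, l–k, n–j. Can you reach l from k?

Yes

From k we can reach b, f, g, k, l, m, which includes l.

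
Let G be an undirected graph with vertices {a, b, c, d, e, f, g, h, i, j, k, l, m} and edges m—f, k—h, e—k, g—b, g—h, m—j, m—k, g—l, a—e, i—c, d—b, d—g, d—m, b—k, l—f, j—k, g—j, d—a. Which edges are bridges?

c-i

The edges on the cycle d-a-e-k-m-d are not bridges since each lies on that cycle.
But removing i—c disconnects i from c — this is a bridge.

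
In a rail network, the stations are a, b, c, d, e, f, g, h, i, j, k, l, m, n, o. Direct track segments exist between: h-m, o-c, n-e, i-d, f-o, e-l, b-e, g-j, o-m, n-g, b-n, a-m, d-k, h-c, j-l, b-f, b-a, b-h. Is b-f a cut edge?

No

After removing b-f, the path b-h-c-o-f still connects them, so the edge is not a bridge.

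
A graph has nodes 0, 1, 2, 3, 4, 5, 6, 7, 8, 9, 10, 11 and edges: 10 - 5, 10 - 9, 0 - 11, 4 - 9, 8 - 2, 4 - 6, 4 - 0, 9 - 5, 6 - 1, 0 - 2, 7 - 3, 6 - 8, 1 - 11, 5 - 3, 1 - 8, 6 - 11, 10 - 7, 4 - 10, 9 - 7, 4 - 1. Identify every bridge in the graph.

none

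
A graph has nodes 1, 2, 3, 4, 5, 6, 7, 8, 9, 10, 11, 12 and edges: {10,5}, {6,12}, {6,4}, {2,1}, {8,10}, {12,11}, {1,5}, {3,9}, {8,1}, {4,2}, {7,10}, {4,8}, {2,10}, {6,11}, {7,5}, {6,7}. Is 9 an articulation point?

No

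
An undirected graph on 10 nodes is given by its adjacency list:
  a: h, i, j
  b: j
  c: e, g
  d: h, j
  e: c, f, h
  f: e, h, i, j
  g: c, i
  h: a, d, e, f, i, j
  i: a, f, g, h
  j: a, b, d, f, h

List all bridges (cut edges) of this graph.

The edges on the cycle e-c-g-i-f-e are not bridges since each lies on that cycle.
But removing j-b disconnects j from b — this is a bridge.

b-j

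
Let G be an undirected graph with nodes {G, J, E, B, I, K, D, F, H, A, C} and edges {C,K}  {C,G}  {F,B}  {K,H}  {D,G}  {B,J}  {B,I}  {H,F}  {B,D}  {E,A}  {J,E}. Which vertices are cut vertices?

Removing B increases the component count from 1 to 3, so B is a cut vertex.
Removing E increases the component count from 1 to 2, so E is a cut vertex.
Removing J increases the component count from 1 to 2, so J is a cut vertex.
By contrast removing A leaves 1 component; it is not a cut vertex. No other vertex is a cut vertex either.

B, E, J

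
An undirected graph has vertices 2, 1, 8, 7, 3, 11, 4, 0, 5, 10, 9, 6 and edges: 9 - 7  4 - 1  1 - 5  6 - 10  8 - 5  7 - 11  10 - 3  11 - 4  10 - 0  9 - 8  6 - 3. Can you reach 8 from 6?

No

The component containing 6 is {0, 3, 6, 10}, and 8 is not in it.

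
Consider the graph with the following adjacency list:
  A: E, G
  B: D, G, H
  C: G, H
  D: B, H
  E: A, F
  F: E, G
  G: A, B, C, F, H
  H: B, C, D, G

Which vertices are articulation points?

G

Removing G increases the component count from 1 to 2, so G is a cut vertex.
By contrast removing F leaves 1 component; it is not a cut vertex. No other vertex is a cut vertex either.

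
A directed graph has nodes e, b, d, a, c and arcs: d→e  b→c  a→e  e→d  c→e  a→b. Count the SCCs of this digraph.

4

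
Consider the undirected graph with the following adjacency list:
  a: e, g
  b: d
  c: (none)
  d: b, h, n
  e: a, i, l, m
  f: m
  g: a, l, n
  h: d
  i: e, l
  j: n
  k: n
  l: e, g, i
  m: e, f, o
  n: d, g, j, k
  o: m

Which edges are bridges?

The edges on the cycle l-i-e-l are not bridges since each lies on that cycle.
But removing f-m disconnects f from m; removing m-o disconnects m from o; removing d-h disconnects d from h; removing n-g disconnects n from g — these are bridges.
In total 9 edges are bridges.

b-d, d-h, d-n, e-m, f-m, g-n, j-n, k-n, m-o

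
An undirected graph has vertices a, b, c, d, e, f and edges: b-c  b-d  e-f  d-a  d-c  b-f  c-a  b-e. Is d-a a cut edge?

No

After removing d-a, the path d-c-a still connects them, so the edge is not a bridge.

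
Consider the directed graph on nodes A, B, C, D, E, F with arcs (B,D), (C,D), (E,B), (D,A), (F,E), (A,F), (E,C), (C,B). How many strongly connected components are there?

1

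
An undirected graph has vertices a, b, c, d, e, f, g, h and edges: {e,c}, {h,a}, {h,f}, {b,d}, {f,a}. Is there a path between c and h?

The component containing c is {c, e}, and h is not in it.

No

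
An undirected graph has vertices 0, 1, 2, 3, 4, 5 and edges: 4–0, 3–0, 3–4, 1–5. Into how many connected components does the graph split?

2 is isolated — a component by itself.
Starting from 1 we can reach 1, 5. That is one component of size 2.
Starting from 0 we can reach 0, 3, 4. That is one component of size 3.
Total: 3 components.

3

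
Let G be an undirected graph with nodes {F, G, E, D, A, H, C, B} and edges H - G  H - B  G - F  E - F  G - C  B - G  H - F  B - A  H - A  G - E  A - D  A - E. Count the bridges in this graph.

2

The edges on the cycle H-B-G-H are not bridges since each lies on that cycle.
But removing A - D disconnects A from D; removing C - G disconnects C from G — these are bridges.
That makes 2 bridges.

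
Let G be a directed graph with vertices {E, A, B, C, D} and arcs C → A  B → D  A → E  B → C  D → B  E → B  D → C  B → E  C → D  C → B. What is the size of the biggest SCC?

5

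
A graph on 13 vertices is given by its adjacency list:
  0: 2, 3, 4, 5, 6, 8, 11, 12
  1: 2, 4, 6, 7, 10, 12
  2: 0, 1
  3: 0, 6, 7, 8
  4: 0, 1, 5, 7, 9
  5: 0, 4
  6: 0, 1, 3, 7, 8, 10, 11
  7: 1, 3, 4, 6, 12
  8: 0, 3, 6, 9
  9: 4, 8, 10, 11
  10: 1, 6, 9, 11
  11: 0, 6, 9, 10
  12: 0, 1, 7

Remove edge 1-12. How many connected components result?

1 and 12 are still connected via 1-7-12, so the component count stays at 1.

1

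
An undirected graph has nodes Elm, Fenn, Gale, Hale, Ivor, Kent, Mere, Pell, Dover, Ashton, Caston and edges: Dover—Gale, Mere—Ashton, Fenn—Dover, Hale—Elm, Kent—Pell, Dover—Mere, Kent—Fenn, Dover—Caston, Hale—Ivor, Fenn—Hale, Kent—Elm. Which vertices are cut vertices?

Removing Fenn increases the component count from 1 to 2, so Fenn is a cut vertex.
Removing Hale increases the component count from 1 to 2, so Hale is a cut vertex.
Removing Kent increases the component count from 1 to 2, so Kent is a cut vertex.
Likewise Mere, Dover are cut vertices.
By contrast removing Ashton leaves 1 component; it is not a cut vertex. No other vertex is a cut vertex either.

Fenn, Hale, Kent, Mere, Dover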